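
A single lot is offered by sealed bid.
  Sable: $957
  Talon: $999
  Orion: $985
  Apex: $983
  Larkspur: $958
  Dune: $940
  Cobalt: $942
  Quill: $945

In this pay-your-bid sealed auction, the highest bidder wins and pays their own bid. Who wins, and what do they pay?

Talon pays $999

Rule: the highest bidder wins and pays their own bid.
Bids in order: 999 (Talon) > 985 (Orion) > 983 (Apex) > 958 (Larkspur) > 957 (Sable) > 945 (Quill) > …
Talon has the highest bid and pays exactly that: $999.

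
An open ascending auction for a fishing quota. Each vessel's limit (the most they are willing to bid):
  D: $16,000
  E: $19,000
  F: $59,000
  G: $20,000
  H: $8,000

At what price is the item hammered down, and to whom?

Open ascending-bid auction: the price rises until one bidder remains; the winner pays the price at which the last rival dropped out.
Sorting limits: 59,000 (F) > 20,000 (G) > 19,000 (E) > 16,000 (D) > 8,000 (H)
Bidding ends when G exits at $20,000; F takes it.

F wins at $20,000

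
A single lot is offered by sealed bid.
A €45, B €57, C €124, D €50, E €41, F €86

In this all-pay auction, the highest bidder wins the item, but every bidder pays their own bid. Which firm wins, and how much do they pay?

Bids in order: 124 (C) > 86 (F) > 57 (B) > 50 (D) > 45 (A) > 41 (E)
C wins with the top bid; all bids are sunk regardless.

C pays €124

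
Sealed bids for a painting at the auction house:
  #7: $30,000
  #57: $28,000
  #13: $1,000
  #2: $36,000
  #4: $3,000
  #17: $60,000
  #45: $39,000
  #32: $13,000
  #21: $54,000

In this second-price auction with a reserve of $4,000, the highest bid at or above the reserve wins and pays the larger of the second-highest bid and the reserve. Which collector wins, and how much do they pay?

#17 pays $54,000

Bids ranked: 60,000 (#17) > 54,000 (#21) > 39,000 (#45) > 36,000 (#2) > 30,000 (#7) > 28,000 (#57) > …
Highest eligible bid: #17 at $60,000.
Second-highest bid $54,000 exceeds the reserve $4,000 → payment $54,000.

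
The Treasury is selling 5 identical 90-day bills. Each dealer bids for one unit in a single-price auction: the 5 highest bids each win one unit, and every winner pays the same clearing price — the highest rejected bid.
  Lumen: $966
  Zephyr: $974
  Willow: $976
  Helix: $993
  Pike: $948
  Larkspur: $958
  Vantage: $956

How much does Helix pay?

Bids ranked high→low: 993 (Helix), 976 (Willow), 974 (Zephyr), 966 (Lumen), 958 (Larkspur), 956 (Vantage), 948 (Pike)
Winners (5 units): Helix, Willow, Zephyr, Lumen, Larkspur.
Clearing price = highest rejected bid = $956.
Helix wins → pays $956.

Helix pays $956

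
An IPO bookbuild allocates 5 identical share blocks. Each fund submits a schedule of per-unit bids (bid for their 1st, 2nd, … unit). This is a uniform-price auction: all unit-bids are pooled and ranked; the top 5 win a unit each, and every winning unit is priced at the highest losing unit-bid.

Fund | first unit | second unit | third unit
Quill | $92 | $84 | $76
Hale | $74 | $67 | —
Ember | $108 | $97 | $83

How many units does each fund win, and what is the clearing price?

Merging the schedules and taking the best 5: 108 (Ember-1), 97 (Ember-2), 92 (Quill-1), 84 (Quill-2), 83 (Ember-3)
First bid not allocated: $76.
Allocation: Ember 3, Quill 2.

Ember 3, Quill 2; clearing price $76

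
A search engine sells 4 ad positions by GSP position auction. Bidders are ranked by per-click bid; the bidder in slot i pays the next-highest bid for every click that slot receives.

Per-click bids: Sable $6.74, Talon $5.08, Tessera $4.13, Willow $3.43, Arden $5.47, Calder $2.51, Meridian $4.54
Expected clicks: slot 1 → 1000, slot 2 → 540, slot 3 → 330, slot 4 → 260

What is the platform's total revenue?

Total revenue: $10785.20

Sorting advertisers: $6.74 (Sable) > $5.47 (Arden) > $5.08 (Talon) > $4.54 (Meridian) > $4.13 (Tessera) > …
Slot 1: Sable pays $5.47 × 1000 = $5470.00
Slot 2: Arden pays $5.08 × 540 = $2743.20
Slot 3: Talon pays $4.54 × 330 = $1498.20
Slot 4: Meridian pays $4.13 × 260 = $1073.80
Total = $10785.20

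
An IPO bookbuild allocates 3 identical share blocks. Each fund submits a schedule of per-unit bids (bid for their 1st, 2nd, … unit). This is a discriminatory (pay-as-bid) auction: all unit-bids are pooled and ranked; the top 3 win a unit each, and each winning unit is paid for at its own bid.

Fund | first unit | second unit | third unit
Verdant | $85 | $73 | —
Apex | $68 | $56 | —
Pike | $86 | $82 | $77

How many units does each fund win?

Pike 2, Verdant 1

Merging the schedules and taking the best 3: 86 (Pike-1), 85 (Verdant-1), 82 (Pike-2)
Next rejected bid: $77 (not a price — pay-as-bid).
Allocation: Pike 2, Verdant 1.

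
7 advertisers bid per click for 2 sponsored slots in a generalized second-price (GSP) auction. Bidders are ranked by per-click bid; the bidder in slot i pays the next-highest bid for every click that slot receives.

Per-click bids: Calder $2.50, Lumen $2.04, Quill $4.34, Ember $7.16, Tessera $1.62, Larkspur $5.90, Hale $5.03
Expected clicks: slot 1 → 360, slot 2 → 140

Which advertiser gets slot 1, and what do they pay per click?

Ember; $5.90 per click

Per-click bids in order: $7.16 (Ember) > $5.90 (Larkspur) > $5.03 (Hale) > …
Slot 1 goes to the first-ranked bidder, Ember, who pays the next bid down: $5.90/click.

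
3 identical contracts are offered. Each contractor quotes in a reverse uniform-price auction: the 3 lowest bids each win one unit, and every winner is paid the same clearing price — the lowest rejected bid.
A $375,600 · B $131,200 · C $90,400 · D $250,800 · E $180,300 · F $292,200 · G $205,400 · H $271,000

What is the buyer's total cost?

Total cost: $616,200

Sorting: 90,400 (C), 131,200 (B), 180,300 (E), 205,400 (G), 250,800 (D), …
Winners (3 units): C, B, E.
Lowest unsuccessful bid: $205,400 → clearing price.
Total cost = 3 × $205,400 = $616,200.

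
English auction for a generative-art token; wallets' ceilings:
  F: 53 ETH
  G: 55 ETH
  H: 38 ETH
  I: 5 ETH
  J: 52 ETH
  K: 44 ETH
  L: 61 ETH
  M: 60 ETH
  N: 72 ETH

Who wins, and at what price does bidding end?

N wins at 61 ETH

Limits ranked: 72 (N) > 61 (L) > 60 (M) > 55 (G) > 53 (F) > 52 (J) > …
L is the last rival to drop out, at 61 ETH; N remains and wins at that price.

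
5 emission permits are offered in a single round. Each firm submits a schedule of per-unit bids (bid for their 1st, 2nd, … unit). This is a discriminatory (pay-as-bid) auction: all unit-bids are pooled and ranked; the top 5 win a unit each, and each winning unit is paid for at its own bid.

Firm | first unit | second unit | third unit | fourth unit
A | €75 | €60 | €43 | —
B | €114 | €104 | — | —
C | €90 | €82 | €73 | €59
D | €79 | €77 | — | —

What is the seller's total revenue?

Total revenue: €469

All unit-bids, highest first — top 5: 114 (B-1), 104 (B-2), 90 (C-1), 82 (C-2), 79 (D-1)
Next rejected bid: €77 (not a price — pay-as-bid).
Each winning unit pays its own bid.
Revenue = 114 + 104 + 90 + 82 + 79 = €469.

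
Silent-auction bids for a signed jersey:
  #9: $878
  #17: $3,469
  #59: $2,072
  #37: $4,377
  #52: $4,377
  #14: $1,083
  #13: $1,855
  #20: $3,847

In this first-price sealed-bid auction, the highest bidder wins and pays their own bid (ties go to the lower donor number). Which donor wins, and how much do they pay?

First-price sealed-bid auction: the highest bidder wins and pays their own bid.
Sorting bids: 4,377 (#37) > 4,377 (#52) > 3,847 (#20) > 3,469 (#17) > 2,072 (#59) > 1,855 (#13) > …
Tie at $4,377 → #37 wins by tie-break.
#37 is highest → pays own bid, $4,377.

#37 pays $4,377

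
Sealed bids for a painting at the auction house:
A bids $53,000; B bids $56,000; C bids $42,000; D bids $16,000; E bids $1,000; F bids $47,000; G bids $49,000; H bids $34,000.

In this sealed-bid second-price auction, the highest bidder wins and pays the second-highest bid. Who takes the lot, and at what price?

B pays $53,000

Bids in order: 56,000 (B) > 53,000 (A) > 49,000 (G) > 47,000 (F) > 42,000 (C) > 34,000 (H) > …
Second-price: B pays A's bid of $53,000.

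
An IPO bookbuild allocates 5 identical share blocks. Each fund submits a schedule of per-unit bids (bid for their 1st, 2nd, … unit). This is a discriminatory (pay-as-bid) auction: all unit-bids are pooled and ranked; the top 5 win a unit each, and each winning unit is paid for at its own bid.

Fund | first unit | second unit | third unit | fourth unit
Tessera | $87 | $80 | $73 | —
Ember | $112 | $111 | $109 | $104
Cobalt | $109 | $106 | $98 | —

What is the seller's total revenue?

Total revenue: $547

Merging the schedules and taking the best 5: 112 (Ember-1), 111 (Ember-2), 109 (Ember-3), 109 (Cobalt-1), 106 (Cobalt-2)
Next rejected bid: $104 (not a price — pay-as-bid).
Each winning unit pays its own bid.
Revenue = 112 + 111 + 109 + 109 + 106 = $547.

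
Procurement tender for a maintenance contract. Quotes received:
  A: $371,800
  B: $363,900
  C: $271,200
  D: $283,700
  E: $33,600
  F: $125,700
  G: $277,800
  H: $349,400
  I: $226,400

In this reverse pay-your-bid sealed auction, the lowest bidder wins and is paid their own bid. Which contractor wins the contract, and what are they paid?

E is paid $33,600

Reverse pay-your-bid sealed auction: the lowest bidder wins and is paid their own bid.
Bids ranked: 33,600 (E) < 125,700 (F) < 226,400 (I) < 271,200 (C) < 277,800 (G) < 283,700 (D) < …
E has the lowest bid and is paid exactly that: $33,600.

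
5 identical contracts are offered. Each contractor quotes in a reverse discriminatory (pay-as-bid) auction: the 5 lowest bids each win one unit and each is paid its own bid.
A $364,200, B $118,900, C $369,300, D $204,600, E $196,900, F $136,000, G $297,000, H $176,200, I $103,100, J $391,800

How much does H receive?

Sorting: 103,100 (I), 118,900 (B), 136,000 (F), 176,200 (H), 196,900 (E), 204,600 (D), 297,000 (G), …
The 5 lowest are I, B, F, H, E.
H wins → own bid $176,200.

H is paid $176,200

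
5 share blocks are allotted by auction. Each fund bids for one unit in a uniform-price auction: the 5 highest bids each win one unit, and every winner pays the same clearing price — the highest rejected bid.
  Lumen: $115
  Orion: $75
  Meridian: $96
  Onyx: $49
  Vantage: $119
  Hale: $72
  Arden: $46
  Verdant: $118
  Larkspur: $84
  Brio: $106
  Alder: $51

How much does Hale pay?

Bids ranked high→low: 119 (Vantage), 118 (Verdant), 115 (Lumen), 106 (Brio), 96 (Meridian), 84 (Larkspur), 75 (Orion), …
Winners (5 units): Vantage, Verdant, Lumen, Brio, Meridian.
Highest unsuccessful bid: $84 → clearing price.
Hale does not win → pays $0.

Hale pays $0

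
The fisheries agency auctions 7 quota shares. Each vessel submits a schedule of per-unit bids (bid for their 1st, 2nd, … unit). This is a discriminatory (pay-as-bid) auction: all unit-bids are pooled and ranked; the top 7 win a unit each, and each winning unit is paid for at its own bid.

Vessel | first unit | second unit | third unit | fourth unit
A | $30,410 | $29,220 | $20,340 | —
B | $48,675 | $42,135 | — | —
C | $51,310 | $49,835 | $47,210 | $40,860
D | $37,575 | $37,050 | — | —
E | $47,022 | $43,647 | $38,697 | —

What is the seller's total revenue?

Total revenue: $329,834

Pooled unit-bids ranked (top 7): 51,310 (C-1), 49,835 (C-2), 48,675 (B-1), 47,210 (C-3), 47,022 (E-1), 43,647 (E-2), 42,135 (B-2)
Next rejected bid: $40,860 (not a price — pay-as-bid).
Each winning unit pays its own bid.
Revenue = 51,310 + 49,835 + 48,675 + 47,210 + 47,022 + 43,647 + 42,135 = $329,834.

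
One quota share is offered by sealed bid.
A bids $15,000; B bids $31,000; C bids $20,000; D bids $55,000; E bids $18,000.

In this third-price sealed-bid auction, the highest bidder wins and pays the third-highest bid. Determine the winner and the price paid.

D pays $20,000

Bids in order: 55,000 (D) > 31,000 (B) > 20,000 (C) > 18,000 (E) > 15,000 (A)
D is highest; pays the third-highest bid, $20,000.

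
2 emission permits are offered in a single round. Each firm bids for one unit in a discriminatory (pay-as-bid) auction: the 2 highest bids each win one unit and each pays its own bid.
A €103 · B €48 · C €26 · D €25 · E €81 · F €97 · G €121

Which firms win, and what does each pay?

Bids ranked high→low: 121 (G), 103 (A), 97 (F), 81 (E), …
Top 2: G, A.
Each winner pays its own bid: G €121, A €103.

G €121, A €103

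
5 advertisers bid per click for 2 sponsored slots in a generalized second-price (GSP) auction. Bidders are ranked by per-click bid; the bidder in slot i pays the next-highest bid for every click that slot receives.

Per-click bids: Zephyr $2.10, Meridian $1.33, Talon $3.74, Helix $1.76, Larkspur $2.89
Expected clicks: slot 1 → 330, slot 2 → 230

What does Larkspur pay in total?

Per-click bids in order: $3.74 (Talon) > $2.89 (Larkspur) > $2.10 (Zephyr) > …
Larkspur holds slot 2 → pays next bid $2.10 × 230 clicks = $483.00.

Larkspur pays $483.00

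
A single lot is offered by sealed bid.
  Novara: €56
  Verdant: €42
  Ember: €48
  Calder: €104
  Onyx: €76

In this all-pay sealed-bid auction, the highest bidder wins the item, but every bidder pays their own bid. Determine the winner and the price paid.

Bids ranked: 104 (Calder) > 76 (Onyx) > 56 (Novara) > 48 (Ember) > 42 (Verdant)
Calder is highest and takes the item; every bidder forfeits their bid.

Calder pays €104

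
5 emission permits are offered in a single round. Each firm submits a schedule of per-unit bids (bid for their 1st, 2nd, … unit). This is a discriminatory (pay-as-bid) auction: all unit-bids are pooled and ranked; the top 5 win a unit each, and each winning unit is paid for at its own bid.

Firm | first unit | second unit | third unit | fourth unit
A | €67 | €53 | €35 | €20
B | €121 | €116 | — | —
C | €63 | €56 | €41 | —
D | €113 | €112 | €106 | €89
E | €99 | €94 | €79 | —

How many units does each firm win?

B 2, D 3

Pooled unit-bids ranked (top 5): 121 (B-1), 116 (B-2), 113 (D-1), 112 (D-2), 106 (D-3)
Next rejected bid: €99 (not a price — pay-as-bid).
Allocation: B 2, D 3.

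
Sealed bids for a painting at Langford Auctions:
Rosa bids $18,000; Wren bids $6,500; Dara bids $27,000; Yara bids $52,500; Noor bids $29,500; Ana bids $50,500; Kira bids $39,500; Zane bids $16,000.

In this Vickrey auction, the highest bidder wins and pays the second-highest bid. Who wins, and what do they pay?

Yara pays $50,500

Bids ranked: 52,500 (Yara) > 50,500 (Ana) > 39,500 (Kira) > 29,500 (Noor) > 27,000 (Dara) > 18,000 (Rosa) > …
Yara wins with the highest bid; price is set by the runner-up at $50,500.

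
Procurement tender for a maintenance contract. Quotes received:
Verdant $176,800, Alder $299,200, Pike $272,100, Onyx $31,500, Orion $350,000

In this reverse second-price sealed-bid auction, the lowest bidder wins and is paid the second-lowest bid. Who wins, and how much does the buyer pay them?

Rule: the lowest bidder wins and is paid the second-lowest bid.
Sorting bids: 31,500 (Onyx) < 176,800 (Verdant) < 272,100 (Pike) < 299,200 (Alder) < 350,000 (Orion)
Second-price: Onyx is paid Verdant's bid of $176,800.

Onyx is paid $176,800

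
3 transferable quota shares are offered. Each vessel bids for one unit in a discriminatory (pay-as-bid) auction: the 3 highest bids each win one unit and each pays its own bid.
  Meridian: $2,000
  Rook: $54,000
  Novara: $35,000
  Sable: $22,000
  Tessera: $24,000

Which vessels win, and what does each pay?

Rook $54,000, Novara $35,000, Tessera $24,000

Ordering the bids: 54,000 (Rook), 35,000 (Novara), 24,000 (Tessera), 22,000 (Sable), 2,000 (Meridian)
Winners (3 units): Rook, Novara, Tessera.
Each winner pays its own bid: Rook $54,000, Novara $35,000, Tessera $24,000.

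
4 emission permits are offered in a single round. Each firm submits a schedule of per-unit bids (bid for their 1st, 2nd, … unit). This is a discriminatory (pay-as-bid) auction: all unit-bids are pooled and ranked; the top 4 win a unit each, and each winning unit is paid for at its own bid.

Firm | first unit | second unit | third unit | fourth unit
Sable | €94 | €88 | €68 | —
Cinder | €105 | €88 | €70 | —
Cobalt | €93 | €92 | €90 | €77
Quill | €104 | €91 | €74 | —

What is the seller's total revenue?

Total revenue: €396

Pooled unit-bids ranked (top 4): 105 (Cinder-1), 104 (Quill-1), 94 (Sable-1), 93 (Cobalt-1)
Next rejected bid: €92 (not a price — pay-as-bid).
Each winning unit pays its own bid.
Revenue = 105 + 104 + 94 + 93 = €396.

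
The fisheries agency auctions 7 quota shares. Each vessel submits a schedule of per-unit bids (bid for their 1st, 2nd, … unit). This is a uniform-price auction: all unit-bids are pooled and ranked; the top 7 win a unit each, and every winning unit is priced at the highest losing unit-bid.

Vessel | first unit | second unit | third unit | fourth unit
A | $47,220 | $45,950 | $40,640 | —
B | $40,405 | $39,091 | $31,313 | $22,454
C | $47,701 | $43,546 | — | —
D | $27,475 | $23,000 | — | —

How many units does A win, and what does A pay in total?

Pooled unit-bids ranked (top 7): 47,701 (C-1), 47,220 (A-1), 45,950 (A-2), 43,546 (C-2), 40,640 (A-3), 40,405 (B-1), 39,091 (B-2)
The (k+1)-th unit-bid is $31,313.
A wins 3 unit(s) at $31,313 each.

A: 3 units, pays $93,939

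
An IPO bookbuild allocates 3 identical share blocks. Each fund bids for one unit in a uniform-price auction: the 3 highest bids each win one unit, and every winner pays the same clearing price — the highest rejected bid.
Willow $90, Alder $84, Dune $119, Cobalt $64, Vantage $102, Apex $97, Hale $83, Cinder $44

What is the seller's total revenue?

Ordering the bids: 119 (Dune), 102 (Vantage), 97 (Apex), 90 (Willow), 84 (Alder), …
The 3 highest are Dune, Vantage, Apex.
Clearing price = highest rejected bid = $90.
Total revenue = 3 × $90 = $270.

Total revenue: $270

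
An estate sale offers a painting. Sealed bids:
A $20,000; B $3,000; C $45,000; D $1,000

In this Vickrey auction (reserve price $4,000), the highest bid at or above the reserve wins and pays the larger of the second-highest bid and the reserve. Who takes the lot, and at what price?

Bids in order: 45,000 (C) > 20,000 (A) > 3,000 (B) > 1,000 (D)
C has the top bid at or above the reserve ($45,000).
max(second-highest $20,000, reserve $4,000) = $20,000; the reserve does not bind.

C pays $20,000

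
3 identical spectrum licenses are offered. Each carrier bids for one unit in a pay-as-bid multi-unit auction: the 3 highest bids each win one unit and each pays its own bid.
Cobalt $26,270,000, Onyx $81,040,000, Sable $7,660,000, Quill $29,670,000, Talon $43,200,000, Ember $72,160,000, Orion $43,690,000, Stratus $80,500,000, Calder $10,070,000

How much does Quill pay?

Bids ranked high→low: 81,040,000 (Onyx), 80,500,000 (Stratus), 72,160,000 (Ember), 43,690,000 (Orion), 43,200,000 (Talon), …
Top 3: Onyx, Stratus, Ember.
Quill does not win → $0.

Quill pays $0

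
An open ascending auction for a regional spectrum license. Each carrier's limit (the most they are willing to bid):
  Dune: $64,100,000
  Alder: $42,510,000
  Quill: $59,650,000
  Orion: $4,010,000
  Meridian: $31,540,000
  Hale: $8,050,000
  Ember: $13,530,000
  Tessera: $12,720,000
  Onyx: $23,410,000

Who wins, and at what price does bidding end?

Dune wins at $59,650,000

Limits ranked: 64,100,000 (Dune) > 59,650,000 (Quill) > 42,510,000 (Alder) > 31,540,000 (Meridian) > 23,410,000 (Onyx) > 13,530,000 (Ember) > …
Quill is the last rival to drop out, at $59,650,000; Dune remains and wins at that price.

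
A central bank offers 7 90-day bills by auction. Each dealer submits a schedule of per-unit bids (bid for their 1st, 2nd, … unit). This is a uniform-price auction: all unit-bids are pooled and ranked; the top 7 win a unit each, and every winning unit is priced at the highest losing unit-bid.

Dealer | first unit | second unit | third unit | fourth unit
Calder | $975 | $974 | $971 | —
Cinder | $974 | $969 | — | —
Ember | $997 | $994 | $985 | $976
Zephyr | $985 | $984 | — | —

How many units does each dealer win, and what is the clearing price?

Calder 1, Ember 4, Zephyr 2; clearing price $974

All unit-bids, highest first — top 7: 997 (Ember-1), 994 (Ember-2), 985 (Ember-3), 985 (Zephyr-1), 984 (Zephyr-2), 976 (Ember-4), 975 (Calder-1)
First bid not allocated: $974.
Allocation: Calder 1, Ember 4, Zephyr 2.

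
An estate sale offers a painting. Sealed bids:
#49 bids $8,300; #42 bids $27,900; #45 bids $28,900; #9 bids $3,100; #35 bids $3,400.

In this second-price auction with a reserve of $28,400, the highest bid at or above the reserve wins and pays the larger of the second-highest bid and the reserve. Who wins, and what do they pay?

#45 pays $28,400

Bids in order: 28,900 (#45) > 27,900 (#42) > 8,300 (#49) > 3,400 (#35) > 3,100 (#9)
Highest eligible bid: #45 at $28,900.
Second-highest bid $27,900 is below the reserve $28,400, so the reserve binds → payment $28,400.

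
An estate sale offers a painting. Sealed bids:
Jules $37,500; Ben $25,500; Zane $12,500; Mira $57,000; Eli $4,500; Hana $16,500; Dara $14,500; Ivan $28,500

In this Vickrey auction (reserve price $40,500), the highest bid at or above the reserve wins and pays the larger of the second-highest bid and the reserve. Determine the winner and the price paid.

Bids in order: 57,000 (Mira) > 37,500 (Jules) > 28,500 (Ivan) > 25,500 (Ben) > 16,500 (Hana) > 14,500 (Dara) > …
Mira has the top bid at or above the reserve ($57,000).
max(second-highest $37,500, reserve $40,500) = $40,500.

Mira pays $40,500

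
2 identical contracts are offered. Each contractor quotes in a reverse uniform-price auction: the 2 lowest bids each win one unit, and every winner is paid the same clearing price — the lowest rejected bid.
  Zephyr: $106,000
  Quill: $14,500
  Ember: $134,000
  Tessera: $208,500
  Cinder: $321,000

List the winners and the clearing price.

Sorting: 14,500 (Quill), 106,000 (Zephyr), 134,000 (Ember), 208,500 (Tessera), …
The 2 lowest are Quill, Zephyr.
Lowest unsuccessful bid: $134,000 → clearing price.

Quill, Zephyr; each is paid $134,000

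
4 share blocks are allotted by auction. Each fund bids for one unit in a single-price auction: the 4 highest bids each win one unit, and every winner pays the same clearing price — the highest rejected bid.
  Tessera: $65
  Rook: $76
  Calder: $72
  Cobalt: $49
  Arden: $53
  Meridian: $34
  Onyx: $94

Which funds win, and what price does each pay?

Ordering the bids: 94 (Onyx), 76 (Rook), 72 (Calder), 65 (Tessera), 53 (Arden), 49 (Cobalt), …
Winners (4 units): Onyx, Rook, Calder, Tessera.
Highest unsuccessful bid: $53 → clearing price.

Onyx, Rook, Calder, Tessera; each pays $53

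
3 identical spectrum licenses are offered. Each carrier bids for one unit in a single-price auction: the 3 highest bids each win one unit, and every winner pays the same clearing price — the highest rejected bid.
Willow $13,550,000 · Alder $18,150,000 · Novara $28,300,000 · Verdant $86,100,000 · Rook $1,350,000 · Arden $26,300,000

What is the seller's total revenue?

Sorting: 86,100,000 (Verdant), 28,300,000 (Novara), 26,300,000 (Arden), 18,150,000 (Alder), 13,550,000 (Willow), …
Top 3: Verdant, Novara, Arden.
First losing bid is Alder's $18,150,000, which sets the uniform price.
Total revenue = 3 × $18,150,000 = $54,450,000.

Total revenue: $54,450,000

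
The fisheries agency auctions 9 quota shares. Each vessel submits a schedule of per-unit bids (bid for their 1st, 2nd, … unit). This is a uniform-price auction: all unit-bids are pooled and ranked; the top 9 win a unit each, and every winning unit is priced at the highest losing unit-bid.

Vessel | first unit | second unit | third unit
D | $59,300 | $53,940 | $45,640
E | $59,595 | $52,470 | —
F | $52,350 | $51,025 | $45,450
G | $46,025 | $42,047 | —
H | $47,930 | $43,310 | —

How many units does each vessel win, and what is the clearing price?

Pooled unit-bids ranked (top 9): 59,595 (E-1), 59,300 (D-1), 53,940 (D-2), 52,470 (E-2), 52,350 (F-1), 51,025 (F-2), 47,930 (H-1), 46,025 (G-1), 45,640 (D-3)
Highest rejected unit-bid = $45,450.
Allocation: D 3, E 2, F 2, G 1, H 1.

D 3, E 2, F 2, G 1, H 1; clearing price $45,450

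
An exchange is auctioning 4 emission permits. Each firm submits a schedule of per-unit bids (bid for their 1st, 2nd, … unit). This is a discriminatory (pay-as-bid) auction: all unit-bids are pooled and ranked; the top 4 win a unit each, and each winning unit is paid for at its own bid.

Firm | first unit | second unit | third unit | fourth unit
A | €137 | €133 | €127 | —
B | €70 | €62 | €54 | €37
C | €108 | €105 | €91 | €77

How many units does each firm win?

A 3, C 1

All unit-bids, highest first — top 4: 137 (A-1), 133 (A-2), 127 (A-3), 108 (C-1)
Next rejected bid: €105 (not a price — pay-as-bid).
Allocation: A 3, C 1.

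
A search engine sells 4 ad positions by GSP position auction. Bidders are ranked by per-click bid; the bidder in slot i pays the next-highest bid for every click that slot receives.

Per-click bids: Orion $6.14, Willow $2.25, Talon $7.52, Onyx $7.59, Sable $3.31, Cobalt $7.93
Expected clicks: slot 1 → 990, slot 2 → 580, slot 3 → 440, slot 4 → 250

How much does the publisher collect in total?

Per-click bids in order: $7.93 (Cobalt) > $7.59 (Onyx) > $7.52 (Talon) > $6.14 (Orion) > $3.31 (Sable) > …
Slot 1: Cobalt pays $7.59 × 990 = $7514.10
Slot 2: Onyx pays $7.52 × 580 = $4361.60
Slot 3: Talon pays $6.14 × 440 = $2701.60
Slot 4: Orion pays $3.31 × 250 = $827.50
Total = $15404.80

Total revenue: $15404.80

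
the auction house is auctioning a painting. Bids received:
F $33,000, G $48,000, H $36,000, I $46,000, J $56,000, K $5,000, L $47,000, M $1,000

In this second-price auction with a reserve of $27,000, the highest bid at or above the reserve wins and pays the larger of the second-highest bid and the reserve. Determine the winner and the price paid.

Bids ranked: 56,000 (J) > 48,000 (G) > 47,000 (L) > 46,000 (I) > 36,000 (H) > 33,000 (F) > …
J has the top bid at or above the reserve ($56,000).
max(second-highest $48,000, reserve $27,000) = $48,000; the reserve does not bind.

J pays $48,000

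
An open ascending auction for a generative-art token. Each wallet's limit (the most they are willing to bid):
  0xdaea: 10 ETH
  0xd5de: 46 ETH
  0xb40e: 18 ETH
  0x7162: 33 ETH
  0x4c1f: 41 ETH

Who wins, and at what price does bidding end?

Limits ranked: 46 (0xd5de) > 41 (0x4c1f) > 33 (0x7162) > 18 (0xb40e) > 10 (0xdaea)
Once the price passes 41 ETH, only 0xd5de is left; the hammer falls at 0x4c1f's limit of 41 ETH.

0xd5de wins at 41 ETH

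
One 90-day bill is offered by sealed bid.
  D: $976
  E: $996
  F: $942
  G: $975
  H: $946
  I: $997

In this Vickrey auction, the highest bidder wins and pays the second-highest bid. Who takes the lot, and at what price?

I pays $996

Bids ranked: 997 (I) > 996 (E) > 976 (D) > 975 (G) > 946 (H) > 942 (F)
I is highest; pays the second-highest bid, $996.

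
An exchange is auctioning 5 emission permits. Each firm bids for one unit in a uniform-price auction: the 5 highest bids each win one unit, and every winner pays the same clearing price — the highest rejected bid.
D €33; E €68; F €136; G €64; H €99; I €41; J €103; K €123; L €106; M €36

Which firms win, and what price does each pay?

F, K, L, J, H; each pays €68

Sorting: 136 (F), 123 (K), 106 (L), 103 (J), 99 (H), 68 (E), 64 (G), …
The 5 highest are F, K, L, J, H.
Highest unsuccessful bid: €68 → clearing price.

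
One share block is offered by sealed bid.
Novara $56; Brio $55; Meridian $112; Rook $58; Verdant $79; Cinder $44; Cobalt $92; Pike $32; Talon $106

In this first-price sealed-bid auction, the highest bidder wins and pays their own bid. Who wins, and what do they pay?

Meridian pays $112

First-price sealed-bid auction: the highest bidder wins and pays their own bid.
Sorting bids: 112 (Meridian) > 106 (Talon) > 92 (Cobalt) > 79 (Verdant) > 58 (Rook) > 56 (Novara) > …
Meridian has the highest bid and pays exactly that: $112.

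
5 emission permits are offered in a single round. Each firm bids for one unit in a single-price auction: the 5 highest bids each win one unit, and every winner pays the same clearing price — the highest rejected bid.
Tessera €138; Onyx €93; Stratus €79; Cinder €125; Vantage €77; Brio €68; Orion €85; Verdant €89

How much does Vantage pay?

Vantage pays €0

Bids ranked high→low: 138 (Tessera), 125 (Cinder), 93 (Onyx), 89 (Verdant), 85 (Orion), 79 (Stratus), 77 (Vantage), …
Winners (5 units): Tessera, Cinder, Onyx, Verdant, Orion.
Highest unsuccessful bid: €79 → clearing price.
Vantage does not win → pays €0.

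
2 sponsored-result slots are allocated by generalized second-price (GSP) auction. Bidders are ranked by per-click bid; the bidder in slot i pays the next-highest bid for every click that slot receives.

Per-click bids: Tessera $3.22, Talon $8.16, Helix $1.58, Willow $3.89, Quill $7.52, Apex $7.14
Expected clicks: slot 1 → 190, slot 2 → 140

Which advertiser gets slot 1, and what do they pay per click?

Talon; $7.52 per click

Sorting advertisers: $8.16 (Talon) > $7.52 (Quill) > $7.14 (Apex) > …
Slot 1 goes to the first-ranked bidder, Talon, who pays the next bid down: $7.52/click.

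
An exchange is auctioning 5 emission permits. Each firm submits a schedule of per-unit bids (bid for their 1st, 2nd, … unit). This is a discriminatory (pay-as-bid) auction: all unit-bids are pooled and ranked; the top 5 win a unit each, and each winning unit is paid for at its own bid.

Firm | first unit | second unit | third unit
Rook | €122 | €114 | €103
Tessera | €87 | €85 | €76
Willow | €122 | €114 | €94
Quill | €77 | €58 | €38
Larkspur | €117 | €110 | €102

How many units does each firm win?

Pooled unit-bids ranked (top 5): 122 (Rook-1), 122 (Willow-1), 117 (Larkspur-1), 114 (Rook-2), 114 (Willow-2)
Next rejected bid: €110 (not a price — pay-as-bid).
Allocation: Larkspur 1, Rook 2, Willow 2.

Larkspur 1, Rook 2, Willow 2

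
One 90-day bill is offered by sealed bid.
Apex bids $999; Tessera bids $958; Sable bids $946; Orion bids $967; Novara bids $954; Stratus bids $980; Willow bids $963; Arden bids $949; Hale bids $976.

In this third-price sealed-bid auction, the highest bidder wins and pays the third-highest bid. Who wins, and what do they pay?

Apex pays $976

Sorting bids: 999 (Apex) > 980 (Stratus) > 976 (Hale) > 967 (Orion) > 963 (Willow) > 958 (Tessera) > …
Apex is highest; pays the third-highest bid, $976.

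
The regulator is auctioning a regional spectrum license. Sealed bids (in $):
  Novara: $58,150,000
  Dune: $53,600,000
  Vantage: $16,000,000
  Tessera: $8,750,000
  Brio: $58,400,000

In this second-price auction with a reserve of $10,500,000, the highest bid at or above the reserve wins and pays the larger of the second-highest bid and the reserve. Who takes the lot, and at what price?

Brio pays $58,150,000

Rule: the highest bid at or above the reserve wins and pays the larger of the second-highest bid and the reserve.
Sorting bids: 58,400,000 (Brio) > 58,150,000 (Novara) > 53,600,000 (Dune) > 16,000,000 (Vantage) > 8,750,000 (Tessera)
Brio has the top bid at or above the reserve ($58,400,000).
max(second-highest $58,150,000, reserve $10,500,000) = $58,150,000; the reserve does not bind.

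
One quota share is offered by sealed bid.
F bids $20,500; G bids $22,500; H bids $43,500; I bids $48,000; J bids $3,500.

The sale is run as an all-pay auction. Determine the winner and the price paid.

Rule: the highest bidder wins the item, but every bidder pays their own bid.
Bids ranked: 48,000 (I) > 43,500 (H) > 22,500 (G) > 20,500 (F) > 3,500 (J)
I is highest and takes the item; every bidder forfeits their bid.

I pays $48,000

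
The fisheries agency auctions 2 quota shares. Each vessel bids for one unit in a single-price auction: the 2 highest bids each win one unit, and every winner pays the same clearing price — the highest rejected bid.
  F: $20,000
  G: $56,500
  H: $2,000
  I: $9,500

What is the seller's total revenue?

Sorting: 56,500 (G), 20,000 (F), 9,500 (I), 2,000 (H)
Top 2: G, F.
Clearing price = highest rejected bid = $9,500.
Total revenue = 2 × $9,500 = $19,000.

Total revenue: $19,000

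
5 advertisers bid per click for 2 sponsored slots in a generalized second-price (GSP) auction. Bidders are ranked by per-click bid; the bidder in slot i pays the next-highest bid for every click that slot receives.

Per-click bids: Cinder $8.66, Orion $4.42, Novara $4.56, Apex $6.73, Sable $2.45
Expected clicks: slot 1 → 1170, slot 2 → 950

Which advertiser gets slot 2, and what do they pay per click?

Ranked by bid: $8.66 (Cinder) > $6.73 (Apex) > $4.56 (Novara) > …
Slot 2 goes to the second-ranked bidder, Apex, who pays the next bid down: $4.56/click.

Apex; $4.56 per click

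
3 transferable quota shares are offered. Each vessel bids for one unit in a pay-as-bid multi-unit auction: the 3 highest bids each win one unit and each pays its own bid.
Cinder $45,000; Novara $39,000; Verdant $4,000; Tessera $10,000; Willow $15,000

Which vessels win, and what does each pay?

Cinder $45,000, Novara $39,000, Willow $15,000

Sorting: 45,000 (Cinder), 39,000 (Novara), 15,000 (Willow), 10,000 (Tessera), 4,000 (Verdant)
The 3 highest are Cinder, Novara, Willow.
Each winner pays its own bid: Cinder $45,000, Novara $39,000, Willow $15,000.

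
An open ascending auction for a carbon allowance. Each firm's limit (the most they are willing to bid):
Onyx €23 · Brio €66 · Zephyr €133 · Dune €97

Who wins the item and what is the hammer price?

Zephyr wins at €97

Limits in order: 133 (Zephyr) > 97 (Dune) > 66 (Brio) > 23 (Onyx)
Dune is the last rival to drop out, at €97; Zephyr remains and wins at that price.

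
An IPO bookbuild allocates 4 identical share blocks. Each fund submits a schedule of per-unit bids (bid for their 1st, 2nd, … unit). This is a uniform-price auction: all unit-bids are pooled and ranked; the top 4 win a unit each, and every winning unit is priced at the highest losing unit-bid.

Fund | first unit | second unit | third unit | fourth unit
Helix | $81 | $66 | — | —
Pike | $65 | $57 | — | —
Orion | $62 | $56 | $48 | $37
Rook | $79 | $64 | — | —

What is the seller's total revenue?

Merging the schedules and taking the best 4: 81 (Helix-1), 79 (Rook-1), 66 (Helix-2), 65 (Pike-1)
Highest rejected unit-bid = $64.
Allocation: Helix 2, Pike 1, Rook 1. Every unit priced at $64.
Revenue = 4 × 64 = $256.

Total revenue: $256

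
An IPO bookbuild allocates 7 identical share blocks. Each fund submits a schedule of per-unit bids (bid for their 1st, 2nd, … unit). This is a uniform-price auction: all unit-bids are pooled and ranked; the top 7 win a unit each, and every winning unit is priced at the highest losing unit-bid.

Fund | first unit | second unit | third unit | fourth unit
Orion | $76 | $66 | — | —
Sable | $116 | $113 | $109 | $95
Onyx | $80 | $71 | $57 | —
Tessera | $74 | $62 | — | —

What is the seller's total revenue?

Total revenue: $497

All unit-bids, highest first — top 7: 116 (Sable-1), 113 (Sable-2), 109 (Sable-3), 95 (Sable-4), 80 (Onyx-1), 76 (Orion-1), 74 (Tessera-1)
Highest rejected unit-bid = $71.
Allocation: Onyx 1, Orion 1, Sable 4, Tessera 1. Every unit priced at $71.
Revenue = 7 × 71 = $497.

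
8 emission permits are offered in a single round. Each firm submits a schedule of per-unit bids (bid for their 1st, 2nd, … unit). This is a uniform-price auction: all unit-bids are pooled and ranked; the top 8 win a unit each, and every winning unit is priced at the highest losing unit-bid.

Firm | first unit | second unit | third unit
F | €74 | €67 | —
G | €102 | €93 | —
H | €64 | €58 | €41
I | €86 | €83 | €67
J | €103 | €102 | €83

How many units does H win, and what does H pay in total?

H: 0 units, pays €0

All unit-bids, highest first — top 8: 103 (J-1), 102 (G-1), 102 (J-2), 93 (G-2), 86 (I-1), 83 (I-2), 83 (J-3), 74 (F-1)
First bid not allocated: €67.
H wins 0 unit(s) at €67 each.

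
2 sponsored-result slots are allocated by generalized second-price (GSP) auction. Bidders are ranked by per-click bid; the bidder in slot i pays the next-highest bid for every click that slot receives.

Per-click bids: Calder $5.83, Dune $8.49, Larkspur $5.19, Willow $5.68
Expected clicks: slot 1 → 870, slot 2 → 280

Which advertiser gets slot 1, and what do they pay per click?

Dune; $5.83 per click

Ranked by bid: $8.49 (Dune) > $5.83 (Calder) > $5.68 (Willow) > …
Slot 1 goes to the first-ranked bidder, Dune, who pays the next bid down: $5.83/click.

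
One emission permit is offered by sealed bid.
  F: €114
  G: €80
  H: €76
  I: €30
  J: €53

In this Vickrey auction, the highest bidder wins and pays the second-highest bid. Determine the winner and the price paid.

Bids in order: 114 (F) > 80 (G) > 76 (H) > 53 (J) > 30 (I)
Second-price: F pays G's bid of €80.

F pays €80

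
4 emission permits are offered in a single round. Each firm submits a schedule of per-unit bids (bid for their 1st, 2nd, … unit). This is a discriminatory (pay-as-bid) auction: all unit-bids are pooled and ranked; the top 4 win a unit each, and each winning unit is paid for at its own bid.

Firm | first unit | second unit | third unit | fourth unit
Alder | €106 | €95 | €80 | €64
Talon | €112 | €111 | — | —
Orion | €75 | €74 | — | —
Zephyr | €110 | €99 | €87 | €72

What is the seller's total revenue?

Total revenue: €439

Merging the schedules and taking the best 4: 112 (Talon-1), 111 (Talon-2), 110 (Zephyr-1), 106 (Alder-1)
Next rejected bid: €99 (not a price — pay-as-bid).
Each winning unit pays its own bid.
Revenue = 112 + 111 + 110 + 106 = €439.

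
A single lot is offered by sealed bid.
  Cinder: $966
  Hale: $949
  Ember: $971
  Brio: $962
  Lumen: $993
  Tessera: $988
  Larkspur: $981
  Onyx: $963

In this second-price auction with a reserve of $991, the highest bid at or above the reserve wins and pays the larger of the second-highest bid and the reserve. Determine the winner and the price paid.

Rule: the highest bid at or above the reserve wins and pays the larger of the second-highest bid and the reserve.
Sorting bids: 993 (Lumen) > 988 (Tessera) > 981 (Larkspur) > 971 (Ember) > 966 (Cinder) > 963 (Onyx) > …
Highest eligible bid: Lumen at $993.
max(second-highest $988, reserve $991) = $991.

Lumen pays $991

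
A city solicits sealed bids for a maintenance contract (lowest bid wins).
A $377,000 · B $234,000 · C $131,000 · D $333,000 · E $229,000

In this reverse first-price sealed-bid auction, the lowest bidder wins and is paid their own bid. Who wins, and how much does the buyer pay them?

C is paid $131,000

Rule: the lowest bidder wins and is paid their own bid.
Bids in order: 131,000 (C) < 229,000 (E) < 234,000 (B) < 333,000 (D) < 377,000 (A)
C is lowest → is paid own bid, $131,000.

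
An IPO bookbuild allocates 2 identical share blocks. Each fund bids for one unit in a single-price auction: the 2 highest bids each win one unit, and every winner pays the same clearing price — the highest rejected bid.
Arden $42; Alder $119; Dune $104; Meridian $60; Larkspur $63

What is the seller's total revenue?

Bids ranked high→low: 119 (Alder), 104 (Dune), 63 (Larkspur), 60 (Meridian), …
Winners (2 units): Alder, Dune.
First losing bid is Larkspur's $63, which sets the uniform price.
Total revenue = 2 × $63 = $126.

Total revenue: $126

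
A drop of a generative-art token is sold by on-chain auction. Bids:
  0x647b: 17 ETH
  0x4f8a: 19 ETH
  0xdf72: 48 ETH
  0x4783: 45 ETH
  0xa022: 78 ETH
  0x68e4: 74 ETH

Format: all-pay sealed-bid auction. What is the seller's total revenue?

Total revenue: 281 ETH

Bids in order: 78 (0xa022) > 74 (0x68e4) > 48 (0xdf72) > 45 (0x4783) > 19 (0x4f8a) > 17 (0x647b)
Every bidder forfeits their bid regardless of winning.
Revenue = 17 + 19 + 48 + 45 + 78 + 74 = 281 ETH.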